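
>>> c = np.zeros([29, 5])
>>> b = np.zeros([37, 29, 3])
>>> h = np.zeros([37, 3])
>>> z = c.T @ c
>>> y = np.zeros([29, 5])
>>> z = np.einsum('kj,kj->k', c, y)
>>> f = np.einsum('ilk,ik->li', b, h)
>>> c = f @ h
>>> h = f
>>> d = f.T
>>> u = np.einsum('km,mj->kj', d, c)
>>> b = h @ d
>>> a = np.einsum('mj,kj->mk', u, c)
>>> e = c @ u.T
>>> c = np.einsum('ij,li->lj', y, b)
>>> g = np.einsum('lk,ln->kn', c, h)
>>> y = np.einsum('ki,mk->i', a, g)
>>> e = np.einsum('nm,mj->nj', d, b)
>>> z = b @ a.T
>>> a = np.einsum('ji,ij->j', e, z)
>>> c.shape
(29, 5)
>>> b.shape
(29, 29)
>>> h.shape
(29, 37)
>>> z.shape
(29, 37)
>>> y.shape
(29,)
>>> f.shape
(29, 37)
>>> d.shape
(37, 29)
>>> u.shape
(37, 3)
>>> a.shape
(37,)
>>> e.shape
(37, 29)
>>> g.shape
(5, 37)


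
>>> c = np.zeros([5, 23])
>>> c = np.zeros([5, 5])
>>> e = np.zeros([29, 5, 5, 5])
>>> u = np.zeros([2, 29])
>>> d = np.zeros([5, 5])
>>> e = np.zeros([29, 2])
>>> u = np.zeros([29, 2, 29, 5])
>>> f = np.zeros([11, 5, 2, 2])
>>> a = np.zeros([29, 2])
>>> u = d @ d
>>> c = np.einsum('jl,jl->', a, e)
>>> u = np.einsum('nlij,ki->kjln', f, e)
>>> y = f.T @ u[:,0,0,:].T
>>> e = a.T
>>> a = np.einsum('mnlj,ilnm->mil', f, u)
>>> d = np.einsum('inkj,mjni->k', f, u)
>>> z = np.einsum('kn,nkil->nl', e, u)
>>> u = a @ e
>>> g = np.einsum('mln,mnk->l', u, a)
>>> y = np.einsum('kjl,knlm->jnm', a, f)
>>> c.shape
()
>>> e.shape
(2, 29)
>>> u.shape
(11, 29, 29)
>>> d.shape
(2,)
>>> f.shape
(11, 5, 2, 2)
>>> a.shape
(11, 29, 2)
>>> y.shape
(29, 5, 2)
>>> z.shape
(29, 11)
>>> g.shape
(29,)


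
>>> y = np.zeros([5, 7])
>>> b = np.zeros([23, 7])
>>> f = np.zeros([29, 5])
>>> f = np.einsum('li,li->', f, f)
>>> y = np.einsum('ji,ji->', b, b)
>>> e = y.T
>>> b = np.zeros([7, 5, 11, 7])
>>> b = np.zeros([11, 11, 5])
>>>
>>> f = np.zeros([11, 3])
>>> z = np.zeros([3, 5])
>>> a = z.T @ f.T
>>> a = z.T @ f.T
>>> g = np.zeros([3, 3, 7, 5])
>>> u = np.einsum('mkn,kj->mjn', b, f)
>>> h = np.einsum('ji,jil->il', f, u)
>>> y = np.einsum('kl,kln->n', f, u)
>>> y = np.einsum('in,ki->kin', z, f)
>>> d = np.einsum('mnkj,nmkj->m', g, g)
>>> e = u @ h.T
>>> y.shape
(11, 3, 5)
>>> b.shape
(11, 11, 5)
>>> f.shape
(11, 3)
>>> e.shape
(11, 3, 3)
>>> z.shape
(3, 5)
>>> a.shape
(5, 11)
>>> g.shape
(3, 3, 7, 5)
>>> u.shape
(11, 3, 5)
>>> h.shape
(3, 5)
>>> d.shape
(3,)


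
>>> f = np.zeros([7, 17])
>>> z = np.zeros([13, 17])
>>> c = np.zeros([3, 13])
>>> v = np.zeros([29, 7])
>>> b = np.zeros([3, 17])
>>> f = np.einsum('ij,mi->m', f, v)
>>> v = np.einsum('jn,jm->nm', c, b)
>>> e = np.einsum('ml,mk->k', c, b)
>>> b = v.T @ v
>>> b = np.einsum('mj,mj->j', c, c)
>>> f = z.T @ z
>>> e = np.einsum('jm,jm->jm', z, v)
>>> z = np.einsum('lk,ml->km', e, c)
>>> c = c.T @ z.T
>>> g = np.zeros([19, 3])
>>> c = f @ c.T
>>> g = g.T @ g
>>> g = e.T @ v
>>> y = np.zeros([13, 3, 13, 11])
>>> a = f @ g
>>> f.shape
(17, 17)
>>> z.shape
(17, 3)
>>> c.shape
(17, 13)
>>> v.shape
(13, 17)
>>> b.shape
(13,)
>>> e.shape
(13, 17)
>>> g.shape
(17, 17)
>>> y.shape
(13, 3, 13, 11)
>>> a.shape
(17, 17)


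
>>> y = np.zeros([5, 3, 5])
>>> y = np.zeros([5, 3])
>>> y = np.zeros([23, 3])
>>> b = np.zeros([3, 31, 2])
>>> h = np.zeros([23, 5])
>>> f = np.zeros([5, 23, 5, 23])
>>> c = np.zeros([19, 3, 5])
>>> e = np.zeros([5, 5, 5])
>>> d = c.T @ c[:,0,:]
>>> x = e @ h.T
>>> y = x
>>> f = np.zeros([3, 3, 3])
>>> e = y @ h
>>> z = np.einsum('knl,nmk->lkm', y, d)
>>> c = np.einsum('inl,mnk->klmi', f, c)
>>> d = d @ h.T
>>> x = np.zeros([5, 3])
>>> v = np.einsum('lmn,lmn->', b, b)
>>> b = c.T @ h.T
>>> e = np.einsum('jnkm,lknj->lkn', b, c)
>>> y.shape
(5, 5, 23)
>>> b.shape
(3, 19, 3, 23)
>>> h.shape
(23, 5)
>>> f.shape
(3, 3, 3)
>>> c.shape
(5, 3, 19, 3)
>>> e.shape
(5, 3, 19)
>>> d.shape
(5, 3, 23)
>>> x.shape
(5, 3)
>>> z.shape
(23, 5, 3)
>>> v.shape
()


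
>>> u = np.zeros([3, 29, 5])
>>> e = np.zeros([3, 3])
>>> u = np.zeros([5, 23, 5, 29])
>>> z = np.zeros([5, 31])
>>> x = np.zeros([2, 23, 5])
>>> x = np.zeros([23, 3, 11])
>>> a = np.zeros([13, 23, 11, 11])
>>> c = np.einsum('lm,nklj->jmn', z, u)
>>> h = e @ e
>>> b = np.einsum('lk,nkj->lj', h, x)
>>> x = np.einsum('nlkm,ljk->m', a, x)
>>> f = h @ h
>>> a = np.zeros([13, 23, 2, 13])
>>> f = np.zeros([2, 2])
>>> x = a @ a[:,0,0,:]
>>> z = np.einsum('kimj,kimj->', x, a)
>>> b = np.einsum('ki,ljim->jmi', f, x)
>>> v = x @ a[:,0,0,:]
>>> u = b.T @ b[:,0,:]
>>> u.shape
(2, 13, 2)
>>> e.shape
(3, 3)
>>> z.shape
()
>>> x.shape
(13, 23, 2, 13)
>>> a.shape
(13, 23, 2, 13)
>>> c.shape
(29, 31, 5)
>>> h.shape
(3, 3)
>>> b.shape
(23, 13, 2)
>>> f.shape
(2, 2)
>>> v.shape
(13, 23, 2, 13)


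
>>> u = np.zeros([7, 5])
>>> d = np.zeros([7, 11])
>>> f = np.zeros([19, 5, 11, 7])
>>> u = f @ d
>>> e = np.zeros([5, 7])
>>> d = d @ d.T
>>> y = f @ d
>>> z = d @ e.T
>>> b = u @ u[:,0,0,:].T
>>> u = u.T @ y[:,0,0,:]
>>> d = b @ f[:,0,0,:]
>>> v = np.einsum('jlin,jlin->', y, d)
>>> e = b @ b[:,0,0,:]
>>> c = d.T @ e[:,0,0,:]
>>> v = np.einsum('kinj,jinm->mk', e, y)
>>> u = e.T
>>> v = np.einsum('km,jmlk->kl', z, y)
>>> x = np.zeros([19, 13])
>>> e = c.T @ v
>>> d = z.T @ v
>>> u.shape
(19, 11, 5, 19)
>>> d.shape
(5, 11)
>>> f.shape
(19, 5, 11, 7)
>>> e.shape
(19, 5, 11, 11)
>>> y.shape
(19, 5, 11, 7)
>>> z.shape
(7, 5)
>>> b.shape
(19, 5, 11, 19)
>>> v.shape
(7, 11)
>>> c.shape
(7, 11, 5, 19)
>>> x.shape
(19, 13)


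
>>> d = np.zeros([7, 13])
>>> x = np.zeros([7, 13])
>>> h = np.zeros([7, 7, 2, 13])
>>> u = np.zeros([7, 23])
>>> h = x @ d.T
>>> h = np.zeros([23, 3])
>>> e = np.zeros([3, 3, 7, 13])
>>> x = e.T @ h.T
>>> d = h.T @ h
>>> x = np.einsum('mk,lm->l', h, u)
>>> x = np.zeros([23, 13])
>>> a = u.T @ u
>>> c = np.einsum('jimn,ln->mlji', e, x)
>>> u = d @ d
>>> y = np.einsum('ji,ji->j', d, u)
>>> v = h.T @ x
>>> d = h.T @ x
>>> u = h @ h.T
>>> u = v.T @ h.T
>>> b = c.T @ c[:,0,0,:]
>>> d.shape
(3, 13)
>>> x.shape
(23, 13)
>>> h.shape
(23, 3)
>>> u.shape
(13, 23)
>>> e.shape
(3, 3, 7, 13)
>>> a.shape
(23, 23)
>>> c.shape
(7, 23, 3, 3)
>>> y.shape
(3,)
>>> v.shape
(3, 13)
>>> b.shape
(3, 3, 23, 3)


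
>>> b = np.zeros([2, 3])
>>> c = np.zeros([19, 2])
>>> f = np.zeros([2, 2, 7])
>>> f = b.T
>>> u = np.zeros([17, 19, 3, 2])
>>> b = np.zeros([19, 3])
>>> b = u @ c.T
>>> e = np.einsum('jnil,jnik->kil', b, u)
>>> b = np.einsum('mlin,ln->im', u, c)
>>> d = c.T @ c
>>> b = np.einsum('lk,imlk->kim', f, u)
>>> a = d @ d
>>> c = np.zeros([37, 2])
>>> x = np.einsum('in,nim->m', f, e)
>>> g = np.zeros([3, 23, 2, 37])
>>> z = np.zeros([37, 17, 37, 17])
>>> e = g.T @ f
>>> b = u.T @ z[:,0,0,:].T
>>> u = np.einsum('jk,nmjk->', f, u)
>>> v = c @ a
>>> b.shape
(2, 3, 19, 37)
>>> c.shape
(37, 2)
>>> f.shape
(3, 2)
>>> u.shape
()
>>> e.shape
(37, 2, 23, 2)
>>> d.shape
(2, 2)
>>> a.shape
(2, 2)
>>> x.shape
(19,)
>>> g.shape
(3, 23, 2, 37)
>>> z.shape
(37, 17, 37, 17)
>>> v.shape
(37, 2)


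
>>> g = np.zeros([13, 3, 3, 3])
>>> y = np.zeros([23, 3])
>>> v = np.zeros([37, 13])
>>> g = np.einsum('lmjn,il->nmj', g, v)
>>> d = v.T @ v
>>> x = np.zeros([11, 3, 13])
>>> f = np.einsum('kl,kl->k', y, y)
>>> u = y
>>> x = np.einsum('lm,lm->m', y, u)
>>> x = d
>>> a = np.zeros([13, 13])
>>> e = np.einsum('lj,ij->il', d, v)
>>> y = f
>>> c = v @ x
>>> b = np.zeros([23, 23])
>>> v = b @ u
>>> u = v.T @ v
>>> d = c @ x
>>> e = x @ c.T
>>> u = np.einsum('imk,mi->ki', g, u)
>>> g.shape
(3, 3, 3)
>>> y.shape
(23,)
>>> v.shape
(23, 3)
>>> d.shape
(37, 13)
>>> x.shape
(13, 13)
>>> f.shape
(23,)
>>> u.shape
(3, 3)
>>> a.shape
(13, 13)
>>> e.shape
(13, 37)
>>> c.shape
(37, 13)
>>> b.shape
(23, 23)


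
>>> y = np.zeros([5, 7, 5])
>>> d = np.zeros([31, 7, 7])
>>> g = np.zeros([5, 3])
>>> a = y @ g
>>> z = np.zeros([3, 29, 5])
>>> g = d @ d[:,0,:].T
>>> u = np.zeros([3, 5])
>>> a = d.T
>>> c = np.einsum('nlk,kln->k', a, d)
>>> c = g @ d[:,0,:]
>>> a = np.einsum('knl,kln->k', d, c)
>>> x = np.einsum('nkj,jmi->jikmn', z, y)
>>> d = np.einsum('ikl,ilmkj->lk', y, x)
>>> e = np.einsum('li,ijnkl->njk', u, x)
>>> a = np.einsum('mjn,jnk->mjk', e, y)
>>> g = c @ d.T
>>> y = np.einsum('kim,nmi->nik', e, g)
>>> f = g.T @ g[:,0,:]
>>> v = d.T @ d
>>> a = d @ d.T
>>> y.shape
(31, 5, 29)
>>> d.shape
(5, 7)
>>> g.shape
(31, 7, 5)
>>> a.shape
(5, 5)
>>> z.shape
(3, 29, 5)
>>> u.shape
(3, 5)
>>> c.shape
(31, 7, 7)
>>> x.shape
(5, 5, 29, 7, 3)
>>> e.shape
(29, 5, 7)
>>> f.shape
(5, 7, 5)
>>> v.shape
(7, 7)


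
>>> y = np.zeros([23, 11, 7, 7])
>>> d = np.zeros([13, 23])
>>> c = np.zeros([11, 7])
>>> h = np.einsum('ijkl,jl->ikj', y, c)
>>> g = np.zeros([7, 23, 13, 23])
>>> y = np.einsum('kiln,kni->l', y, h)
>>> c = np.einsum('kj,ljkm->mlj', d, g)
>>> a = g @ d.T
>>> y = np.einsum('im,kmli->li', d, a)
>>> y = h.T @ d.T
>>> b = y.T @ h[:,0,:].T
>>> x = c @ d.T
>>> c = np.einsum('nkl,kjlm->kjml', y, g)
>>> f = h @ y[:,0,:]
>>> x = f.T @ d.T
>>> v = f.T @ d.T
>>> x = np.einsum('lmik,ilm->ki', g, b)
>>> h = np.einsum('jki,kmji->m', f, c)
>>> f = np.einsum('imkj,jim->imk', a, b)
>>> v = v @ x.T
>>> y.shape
(11, 7, 13)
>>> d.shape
(13, 23)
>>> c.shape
(7, 23, 23, 13)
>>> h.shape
(23,)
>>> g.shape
(7, 23, 13, 23)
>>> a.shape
(7, 23, 13, 13)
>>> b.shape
(13, 7, 23)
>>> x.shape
(23, 13)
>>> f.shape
(7, 23, 13)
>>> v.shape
(13, 7, 23)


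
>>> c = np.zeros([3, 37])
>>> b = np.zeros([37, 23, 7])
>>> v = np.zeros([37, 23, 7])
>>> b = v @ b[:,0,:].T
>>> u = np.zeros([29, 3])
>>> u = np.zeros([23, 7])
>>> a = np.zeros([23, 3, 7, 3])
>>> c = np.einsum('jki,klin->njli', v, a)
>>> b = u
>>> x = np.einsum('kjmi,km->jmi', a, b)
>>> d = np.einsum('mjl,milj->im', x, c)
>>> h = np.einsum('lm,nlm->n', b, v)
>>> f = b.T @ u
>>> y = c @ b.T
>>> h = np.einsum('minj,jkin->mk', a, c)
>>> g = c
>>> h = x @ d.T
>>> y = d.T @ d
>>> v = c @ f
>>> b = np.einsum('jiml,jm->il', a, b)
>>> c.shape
(3, 37, 3, 7)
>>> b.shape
(3, 3)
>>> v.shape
(3, 37, 3, 7)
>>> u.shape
(23, 7)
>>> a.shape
(23, 3, 7, 3)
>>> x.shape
(3, 7, 3)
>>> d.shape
(37, 3)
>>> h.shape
(3, 7, 37)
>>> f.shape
(7, 7)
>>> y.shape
(3, 3)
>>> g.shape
(3, 37, 3, 7)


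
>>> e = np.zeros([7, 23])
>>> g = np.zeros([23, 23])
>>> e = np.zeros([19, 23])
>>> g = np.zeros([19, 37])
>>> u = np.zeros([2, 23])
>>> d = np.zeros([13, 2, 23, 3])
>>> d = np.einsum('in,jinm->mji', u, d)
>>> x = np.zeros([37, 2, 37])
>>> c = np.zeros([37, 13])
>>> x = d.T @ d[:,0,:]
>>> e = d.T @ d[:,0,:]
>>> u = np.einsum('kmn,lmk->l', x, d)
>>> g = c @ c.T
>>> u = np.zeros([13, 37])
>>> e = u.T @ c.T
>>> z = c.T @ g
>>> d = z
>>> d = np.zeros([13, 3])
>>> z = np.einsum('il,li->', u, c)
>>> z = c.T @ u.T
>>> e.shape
(37, 37)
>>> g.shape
(37, 37)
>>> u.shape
(13, 37)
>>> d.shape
(13, 3)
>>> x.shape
(2, 13, 2)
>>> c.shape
(37, 13)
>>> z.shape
(13, 13)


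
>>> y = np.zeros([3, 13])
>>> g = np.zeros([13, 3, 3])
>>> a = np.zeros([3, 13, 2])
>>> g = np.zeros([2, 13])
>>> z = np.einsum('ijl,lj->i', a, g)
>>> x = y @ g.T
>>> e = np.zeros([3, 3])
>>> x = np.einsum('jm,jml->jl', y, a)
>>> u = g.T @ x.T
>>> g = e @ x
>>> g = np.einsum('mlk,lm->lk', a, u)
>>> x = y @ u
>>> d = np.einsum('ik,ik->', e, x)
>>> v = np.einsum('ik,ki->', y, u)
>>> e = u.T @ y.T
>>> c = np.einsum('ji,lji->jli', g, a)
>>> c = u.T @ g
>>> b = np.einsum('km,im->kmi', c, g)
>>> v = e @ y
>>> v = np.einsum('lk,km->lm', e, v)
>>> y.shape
(3, 13)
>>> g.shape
(13, 2)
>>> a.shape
(3, 13, 2)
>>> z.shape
(3,)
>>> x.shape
(3, 3)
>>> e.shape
(3, 3)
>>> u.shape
(13, 3)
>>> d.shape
()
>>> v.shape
(3, 13)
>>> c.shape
(3, 2)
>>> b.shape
(3, 2, 13)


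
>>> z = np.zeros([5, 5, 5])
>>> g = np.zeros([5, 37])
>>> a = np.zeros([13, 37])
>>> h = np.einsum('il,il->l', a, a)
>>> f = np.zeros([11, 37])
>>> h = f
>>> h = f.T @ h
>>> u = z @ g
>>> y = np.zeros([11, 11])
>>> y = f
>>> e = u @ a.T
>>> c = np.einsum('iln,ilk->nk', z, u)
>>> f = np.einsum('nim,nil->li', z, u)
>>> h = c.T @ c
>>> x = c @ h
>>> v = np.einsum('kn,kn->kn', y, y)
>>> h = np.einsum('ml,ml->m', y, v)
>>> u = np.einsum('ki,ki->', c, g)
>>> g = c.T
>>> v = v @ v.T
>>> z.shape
(5, 5, 5)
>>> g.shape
(37, 5)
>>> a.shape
(13, 37)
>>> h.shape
(11,)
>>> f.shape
(37, 5)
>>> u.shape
()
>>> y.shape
(11, 37)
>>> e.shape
(5, 5, 13)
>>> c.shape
(5, 37)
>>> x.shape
(5, 37)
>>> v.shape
(11, 11)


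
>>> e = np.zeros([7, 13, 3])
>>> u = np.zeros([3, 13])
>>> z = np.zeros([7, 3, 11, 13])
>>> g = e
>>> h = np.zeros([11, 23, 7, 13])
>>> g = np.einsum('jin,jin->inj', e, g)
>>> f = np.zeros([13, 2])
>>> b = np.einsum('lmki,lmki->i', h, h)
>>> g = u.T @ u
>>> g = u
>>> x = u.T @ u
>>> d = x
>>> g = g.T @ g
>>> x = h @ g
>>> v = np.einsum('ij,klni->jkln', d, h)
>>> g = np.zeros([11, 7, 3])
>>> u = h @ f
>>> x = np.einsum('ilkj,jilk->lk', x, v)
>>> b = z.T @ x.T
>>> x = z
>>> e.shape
(7, 13, 3)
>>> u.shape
(11, 23, 7, 2)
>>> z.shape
(7, 3, 11, 13)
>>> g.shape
(11, 7, 3)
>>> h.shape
(11, 23, 7, 13)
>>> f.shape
(13, 2)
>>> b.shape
(13, 11, 3, 23)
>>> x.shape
(7, 3, 11, 13)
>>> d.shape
(13, 13)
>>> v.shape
(13, 11, 23, 7)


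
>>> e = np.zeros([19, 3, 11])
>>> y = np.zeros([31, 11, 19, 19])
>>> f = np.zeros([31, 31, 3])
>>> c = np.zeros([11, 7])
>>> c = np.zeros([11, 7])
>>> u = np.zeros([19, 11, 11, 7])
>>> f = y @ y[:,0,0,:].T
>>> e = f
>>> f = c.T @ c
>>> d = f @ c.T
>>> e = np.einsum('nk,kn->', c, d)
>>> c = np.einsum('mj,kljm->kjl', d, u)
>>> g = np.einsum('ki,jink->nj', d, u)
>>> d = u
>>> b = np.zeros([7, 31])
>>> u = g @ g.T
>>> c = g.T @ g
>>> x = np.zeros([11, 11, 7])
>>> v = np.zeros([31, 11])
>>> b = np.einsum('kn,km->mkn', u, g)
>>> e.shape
()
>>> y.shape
(31, 11, 19, 19)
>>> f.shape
(7, 7)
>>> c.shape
(19, 19)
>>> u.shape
(11, 11)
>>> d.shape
(19, 11, 11, 7)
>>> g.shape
(11, 19)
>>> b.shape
(19, 11, 11)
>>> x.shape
(11, 11, 7)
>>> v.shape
(31, 11)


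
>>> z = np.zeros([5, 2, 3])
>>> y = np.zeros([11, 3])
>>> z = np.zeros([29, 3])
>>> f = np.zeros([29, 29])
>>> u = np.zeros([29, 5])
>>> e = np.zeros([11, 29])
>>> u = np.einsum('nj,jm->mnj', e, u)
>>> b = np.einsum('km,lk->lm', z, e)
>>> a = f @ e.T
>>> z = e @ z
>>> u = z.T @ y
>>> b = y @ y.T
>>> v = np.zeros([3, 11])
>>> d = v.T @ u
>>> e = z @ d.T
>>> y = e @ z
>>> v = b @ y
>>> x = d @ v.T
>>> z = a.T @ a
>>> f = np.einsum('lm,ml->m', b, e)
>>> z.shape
(11, 11)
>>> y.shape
(11, 3)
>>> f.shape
(11,)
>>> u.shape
(3, 3)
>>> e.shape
(11, 11)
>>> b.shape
(11, 11)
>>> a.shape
(29, 11)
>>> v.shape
(11, 3)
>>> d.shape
(11, 3)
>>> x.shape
(11, 11)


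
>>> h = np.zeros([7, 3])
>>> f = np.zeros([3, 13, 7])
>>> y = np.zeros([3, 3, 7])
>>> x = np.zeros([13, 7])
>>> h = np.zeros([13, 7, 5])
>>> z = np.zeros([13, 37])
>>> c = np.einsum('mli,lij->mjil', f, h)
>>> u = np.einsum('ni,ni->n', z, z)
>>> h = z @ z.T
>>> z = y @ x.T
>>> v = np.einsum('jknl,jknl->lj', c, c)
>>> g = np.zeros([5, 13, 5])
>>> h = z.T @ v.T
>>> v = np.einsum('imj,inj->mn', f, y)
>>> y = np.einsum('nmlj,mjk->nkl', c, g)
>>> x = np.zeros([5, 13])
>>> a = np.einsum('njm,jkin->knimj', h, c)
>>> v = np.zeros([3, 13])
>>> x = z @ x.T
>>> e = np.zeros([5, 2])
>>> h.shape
(13, 3, 13)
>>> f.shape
(3, 13, 7)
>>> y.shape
(3, 5, 7)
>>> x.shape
(3, 3, 5)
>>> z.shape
(3, 3, 13)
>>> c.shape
(3, 5, 7, 13)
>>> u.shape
(13,)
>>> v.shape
(3, 13)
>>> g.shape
(5, 13, 5)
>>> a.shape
(5, 13, 7, 13, 3)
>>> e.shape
(5, 2)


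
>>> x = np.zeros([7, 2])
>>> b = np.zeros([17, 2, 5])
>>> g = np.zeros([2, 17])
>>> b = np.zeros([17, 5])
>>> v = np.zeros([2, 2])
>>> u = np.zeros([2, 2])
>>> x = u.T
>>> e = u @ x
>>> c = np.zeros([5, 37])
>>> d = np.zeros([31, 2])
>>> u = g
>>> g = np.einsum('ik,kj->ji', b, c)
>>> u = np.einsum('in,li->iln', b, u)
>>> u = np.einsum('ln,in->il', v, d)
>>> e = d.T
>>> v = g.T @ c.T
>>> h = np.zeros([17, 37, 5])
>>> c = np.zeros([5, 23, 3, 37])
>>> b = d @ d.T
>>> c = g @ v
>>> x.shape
(2, 2)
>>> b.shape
(31, 31)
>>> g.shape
(37, 17)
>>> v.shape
(17, 5)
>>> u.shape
(31, 2)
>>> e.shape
(2, 31)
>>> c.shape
(37, 5)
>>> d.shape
(31, 2)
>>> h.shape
(17, 37, 5)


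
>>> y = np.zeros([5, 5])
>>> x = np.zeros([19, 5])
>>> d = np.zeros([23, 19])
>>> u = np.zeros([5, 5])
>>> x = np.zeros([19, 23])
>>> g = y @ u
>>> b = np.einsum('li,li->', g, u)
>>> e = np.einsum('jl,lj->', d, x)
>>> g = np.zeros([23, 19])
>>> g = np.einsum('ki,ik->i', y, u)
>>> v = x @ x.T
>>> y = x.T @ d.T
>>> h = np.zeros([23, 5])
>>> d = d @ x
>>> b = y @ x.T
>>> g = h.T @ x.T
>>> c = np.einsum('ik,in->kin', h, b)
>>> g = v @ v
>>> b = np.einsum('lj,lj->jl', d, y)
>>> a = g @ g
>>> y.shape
(23, 23)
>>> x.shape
(19, 23)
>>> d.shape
(23, 23)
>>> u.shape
(5, 5)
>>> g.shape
(19, 19)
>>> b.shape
(23, 23)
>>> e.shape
()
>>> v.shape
(19, 19)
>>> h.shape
(23, 5)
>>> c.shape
(5, 23, 19)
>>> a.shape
(19, 19)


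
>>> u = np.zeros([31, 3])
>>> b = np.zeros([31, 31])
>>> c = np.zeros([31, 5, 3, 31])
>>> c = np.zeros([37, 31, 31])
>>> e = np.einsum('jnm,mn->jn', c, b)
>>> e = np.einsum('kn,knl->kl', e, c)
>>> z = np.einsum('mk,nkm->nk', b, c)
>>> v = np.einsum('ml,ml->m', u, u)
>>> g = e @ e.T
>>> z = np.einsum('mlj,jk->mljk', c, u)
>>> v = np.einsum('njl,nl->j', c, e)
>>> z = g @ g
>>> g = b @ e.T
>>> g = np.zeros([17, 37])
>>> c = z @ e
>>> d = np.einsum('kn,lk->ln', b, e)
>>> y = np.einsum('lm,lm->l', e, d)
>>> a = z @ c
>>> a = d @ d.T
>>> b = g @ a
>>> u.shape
(31, 3)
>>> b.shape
(17, 37)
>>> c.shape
(37, 31)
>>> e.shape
(37, 31)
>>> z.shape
(37, 37)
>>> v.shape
(31,)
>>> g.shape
(17, 37)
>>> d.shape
(37, 31)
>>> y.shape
(37,)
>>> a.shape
(37, 37)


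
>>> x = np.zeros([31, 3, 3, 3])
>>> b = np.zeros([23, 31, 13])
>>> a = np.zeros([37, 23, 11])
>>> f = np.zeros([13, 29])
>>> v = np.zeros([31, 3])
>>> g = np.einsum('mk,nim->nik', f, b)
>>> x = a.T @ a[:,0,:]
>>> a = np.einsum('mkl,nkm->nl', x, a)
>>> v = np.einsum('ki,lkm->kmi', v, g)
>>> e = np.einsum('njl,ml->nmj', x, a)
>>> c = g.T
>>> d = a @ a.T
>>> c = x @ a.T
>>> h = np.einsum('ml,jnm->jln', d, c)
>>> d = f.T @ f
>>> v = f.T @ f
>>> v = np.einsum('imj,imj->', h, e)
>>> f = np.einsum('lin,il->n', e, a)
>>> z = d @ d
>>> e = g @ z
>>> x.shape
(11, 23, 11)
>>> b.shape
(23, 31, 13)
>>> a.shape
(37, 11)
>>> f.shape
(23,)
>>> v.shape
()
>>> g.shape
(23, 31, 29)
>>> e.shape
(23, 31, 29)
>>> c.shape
(11, 23, 37)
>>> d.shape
(29, 29)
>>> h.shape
(11, 37, 23)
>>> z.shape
(29, 29)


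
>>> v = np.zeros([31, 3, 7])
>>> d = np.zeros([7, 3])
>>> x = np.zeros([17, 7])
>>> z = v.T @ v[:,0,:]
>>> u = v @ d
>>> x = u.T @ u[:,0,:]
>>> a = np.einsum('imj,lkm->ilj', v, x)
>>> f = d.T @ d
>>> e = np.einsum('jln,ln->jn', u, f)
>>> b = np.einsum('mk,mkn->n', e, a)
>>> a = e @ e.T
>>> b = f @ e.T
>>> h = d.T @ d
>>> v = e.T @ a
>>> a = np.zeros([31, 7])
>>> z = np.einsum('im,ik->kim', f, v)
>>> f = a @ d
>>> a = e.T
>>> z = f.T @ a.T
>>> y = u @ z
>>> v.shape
(3, 31)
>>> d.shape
(7, 3)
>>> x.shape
(3, 3, 3)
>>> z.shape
(3, 3)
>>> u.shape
(31, 3, 3)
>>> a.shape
(3, 31)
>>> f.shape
(31, 3)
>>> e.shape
(31, 3)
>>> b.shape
(3, 31)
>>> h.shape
(3, 3)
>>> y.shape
(31, 3, 3)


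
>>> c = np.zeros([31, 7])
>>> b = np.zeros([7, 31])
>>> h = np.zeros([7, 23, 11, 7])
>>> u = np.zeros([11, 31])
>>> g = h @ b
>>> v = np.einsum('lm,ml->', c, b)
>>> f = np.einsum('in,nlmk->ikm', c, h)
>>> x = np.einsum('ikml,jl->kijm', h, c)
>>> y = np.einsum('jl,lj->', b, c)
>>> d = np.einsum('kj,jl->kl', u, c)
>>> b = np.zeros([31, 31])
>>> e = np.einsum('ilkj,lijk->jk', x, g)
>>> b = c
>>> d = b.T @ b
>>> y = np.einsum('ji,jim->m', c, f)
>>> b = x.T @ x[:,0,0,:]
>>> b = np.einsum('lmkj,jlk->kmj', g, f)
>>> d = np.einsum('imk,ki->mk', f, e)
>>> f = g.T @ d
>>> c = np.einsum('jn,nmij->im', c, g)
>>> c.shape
(11, 23)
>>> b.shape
(11, 23, 31)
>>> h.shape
(7, 23, 11, 7)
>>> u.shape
(11, 31)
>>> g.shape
(7, 23, 11, 31)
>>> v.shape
()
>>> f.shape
(31, 11, 23, 11)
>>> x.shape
(23, 7, 31, 11)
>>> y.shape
(11,)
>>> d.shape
(7, 11)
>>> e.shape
(11, 31)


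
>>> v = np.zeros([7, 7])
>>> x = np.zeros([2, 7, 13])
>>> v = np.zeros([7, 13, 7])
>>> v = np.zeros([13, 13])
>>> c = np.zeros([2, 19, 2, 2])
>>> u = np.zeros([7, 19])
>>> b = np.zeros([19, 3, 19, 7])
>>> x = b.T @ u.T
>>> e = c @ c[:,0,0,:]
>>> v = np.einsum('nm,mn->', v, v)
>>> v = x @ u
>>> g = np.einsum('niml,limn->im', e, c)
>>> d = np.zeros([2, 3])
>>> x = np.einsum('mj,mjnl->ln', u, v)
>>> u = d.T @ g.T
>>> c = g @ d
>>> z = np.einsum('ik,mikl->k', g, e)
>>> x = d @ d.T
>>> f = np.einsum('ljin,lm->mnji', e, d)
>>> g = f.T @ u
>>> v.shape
(7, 19, 3, 19)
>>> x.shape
(2, 2)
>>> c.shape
(19, 3)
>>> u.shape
(3, 19)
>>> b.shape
(19, 3, 19, 7)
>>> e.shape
(2, 19, 2, 2)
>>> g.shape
(2, 19, 2, 19)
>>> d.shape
(2, 3)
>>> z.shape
(2,)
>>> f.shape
(3, 2, 19, 2)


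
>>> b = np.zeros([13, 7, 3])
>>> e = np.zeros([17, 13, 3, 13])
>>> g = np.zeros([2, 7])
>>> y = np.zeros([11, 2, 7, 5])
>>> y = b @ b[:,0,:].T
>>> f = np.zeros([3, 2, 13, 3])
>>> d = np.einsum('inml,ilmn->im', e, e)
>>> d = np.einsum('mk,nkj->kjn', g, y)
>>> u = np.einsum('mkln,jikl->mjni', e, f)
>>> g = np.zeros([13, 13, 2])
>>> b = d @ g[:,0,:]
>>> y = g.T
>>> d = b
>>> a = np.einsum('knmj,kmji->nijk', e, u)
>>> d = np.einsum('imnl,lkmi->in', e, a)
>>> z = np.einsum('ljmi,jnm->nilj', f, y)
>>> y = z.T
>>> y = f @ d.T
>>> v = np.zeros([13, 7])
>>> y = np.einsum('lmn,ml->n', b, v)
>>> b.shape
(7, 13, 2)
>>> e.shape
(17, 13, 3, 13)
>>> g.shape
(13, 13, 2)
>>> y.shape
(2,)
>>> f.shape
(3, 2, 13, 3)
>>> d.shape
(17, 3)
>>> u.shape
(17, 3, 13, 2)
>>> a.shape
(13, 2, 13, 17)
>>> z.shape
(13, 3, 3, 2)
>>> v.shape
(13, 7)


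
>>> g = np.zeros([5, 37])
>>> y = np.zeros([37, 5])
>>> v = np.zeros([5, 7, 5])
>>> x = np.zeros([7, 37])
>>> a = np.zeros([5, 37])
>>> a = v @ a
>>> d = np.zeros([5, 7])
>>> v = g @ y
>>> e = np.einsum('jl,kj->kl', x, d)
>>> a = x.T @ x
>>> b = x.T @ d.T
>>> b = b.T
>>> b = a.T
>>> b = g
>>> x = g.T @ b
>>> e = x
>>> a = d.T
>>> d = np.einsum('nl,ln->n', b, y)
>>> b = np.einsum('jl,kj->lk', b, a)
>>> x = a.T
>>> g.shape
(5, 37)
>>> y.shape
(37, 5)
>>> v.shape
(5, 5)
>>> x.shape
(5, 7)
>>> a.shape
(7, 5)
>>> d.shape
(5,)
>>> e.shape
(37, 37)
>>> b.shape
(37, 7)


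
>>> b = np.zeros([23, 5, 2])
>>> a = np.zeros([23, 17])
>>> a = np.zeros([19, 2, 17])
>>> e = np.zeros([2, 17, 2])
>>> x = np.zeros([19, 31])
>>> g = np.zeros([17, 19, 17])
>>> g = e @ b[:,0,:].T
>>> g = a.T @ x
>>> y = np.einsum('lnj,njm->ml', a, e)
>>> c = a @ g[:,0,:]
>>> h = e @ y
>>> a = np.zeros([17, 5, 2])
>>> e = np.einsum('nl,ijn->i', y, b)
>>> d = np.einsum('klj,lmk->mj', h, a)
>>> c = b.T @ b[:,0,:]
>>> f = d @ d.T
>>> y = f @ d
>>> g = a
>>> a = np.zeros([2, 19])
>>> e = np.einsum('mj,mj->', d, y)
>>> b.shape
(23, 5, 2)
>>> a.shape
(2, 19)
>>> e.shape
()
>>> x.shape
(19, 31)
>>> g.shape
(17, 5, 2)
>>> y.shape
(5, 19)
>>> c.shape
(2, 5, 2)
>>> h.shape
(2, 17, 19)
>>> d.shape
(5, 19)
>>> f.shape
(5, 5)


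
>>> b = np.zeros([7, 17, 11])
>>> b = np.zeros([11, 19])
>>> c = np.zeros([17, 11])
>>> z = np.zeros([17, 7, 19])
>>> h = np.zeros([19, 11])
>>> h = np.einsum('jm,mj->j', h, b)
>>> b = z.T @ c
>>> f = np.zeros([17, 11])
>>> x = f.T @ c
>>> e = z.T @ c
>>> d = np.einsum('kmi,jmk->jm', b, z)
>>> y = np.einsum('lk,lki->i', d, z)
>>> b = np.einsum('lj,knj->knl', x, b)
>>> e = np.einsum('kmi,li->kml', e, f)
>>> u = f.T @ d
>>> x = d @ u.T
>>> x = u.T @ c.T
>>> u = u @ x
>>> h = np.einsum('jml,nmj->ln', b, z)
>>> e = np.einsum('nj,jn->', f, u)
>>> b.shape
(19, 7, 11)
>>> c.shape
(17, 11)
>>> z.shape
(17, 7, 19)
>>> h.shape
(11, 17)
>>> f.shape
(17, 11)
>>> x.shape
(7, 17)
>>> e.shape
()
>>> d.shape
(17, 7)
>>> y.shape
(19,)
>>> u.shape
(11, 17)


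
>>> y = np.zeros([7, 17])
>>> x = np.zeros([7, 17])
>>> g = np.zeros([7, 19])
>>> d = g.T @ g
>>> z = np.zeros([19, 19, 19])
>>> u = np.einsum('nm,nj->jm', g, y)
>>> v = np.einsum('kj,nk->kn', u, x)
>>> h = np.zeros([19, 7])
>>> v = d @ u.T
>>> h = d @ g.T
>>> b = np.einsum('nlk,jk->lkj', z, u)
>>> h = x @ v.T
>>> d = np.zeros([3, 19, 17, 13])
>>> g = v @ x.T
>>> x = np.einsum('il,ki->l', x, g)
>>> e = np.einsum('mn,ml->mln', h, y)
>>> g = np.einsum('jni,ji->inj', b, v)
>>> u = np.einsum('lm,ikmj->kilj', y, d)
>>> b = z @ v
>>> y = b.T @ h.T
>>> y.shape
(17, 19, 7)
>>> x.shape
(17,)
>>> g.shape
(17, 19, 19)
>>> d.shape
(3, 19, 17, 13)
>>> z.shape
(19, 19, 19)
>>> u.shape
(19, 3, 7, 13)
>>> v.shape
(19, 17)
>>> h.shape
(7, 19)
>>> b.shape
(19, 19, 17)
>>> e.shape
(7, 17, 19)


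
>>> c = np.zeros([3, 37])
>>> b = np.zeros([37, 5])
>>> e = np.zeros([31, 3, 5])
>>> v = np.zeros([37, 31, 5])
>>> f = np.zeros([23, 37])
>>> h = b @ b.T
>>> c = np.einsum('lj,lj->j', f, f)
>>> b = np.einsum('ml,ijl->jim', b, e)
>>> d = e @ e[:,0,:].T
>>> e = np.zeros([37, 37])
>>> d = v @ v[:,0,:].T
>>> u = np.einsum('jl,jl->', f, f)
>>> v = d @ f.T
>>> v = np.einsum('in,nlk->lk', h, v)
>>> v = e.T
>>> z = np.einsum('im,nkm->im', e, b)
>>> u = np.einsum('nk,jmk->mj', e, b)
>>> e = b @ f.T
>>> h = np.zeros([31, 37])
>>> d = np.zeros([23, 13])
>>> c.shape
(37,)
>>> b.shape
(3, 31, 37)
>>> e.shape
(3, 31, 23)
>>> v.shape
(37, 37)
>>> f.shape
(23, 37)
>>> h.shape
(31, 37)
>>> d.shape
(23, 13)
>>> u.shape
(31, 3)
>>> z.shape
(37, 37)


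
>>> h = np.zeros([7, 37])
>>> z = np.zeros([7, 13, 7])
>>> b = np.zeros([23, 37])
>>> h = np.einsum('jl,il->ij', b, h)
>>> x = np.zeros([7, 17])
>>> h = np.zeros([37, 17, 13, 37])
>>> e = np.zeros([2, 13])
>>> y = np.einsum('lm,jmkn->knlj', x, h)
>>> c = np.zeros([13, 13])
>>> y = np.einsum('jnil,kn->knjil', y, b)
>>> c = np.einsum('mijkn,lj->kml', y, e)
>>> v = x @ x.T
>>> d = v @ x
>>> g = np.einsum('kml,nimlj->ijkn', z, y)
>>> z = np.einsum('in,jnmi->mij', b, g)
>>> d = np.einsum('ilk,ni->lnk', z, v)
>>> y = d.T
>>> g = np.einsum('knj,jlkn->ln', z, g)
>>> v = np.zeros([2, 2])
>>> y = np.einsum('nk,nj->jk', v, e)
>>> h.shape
(37, 17, 13, 37)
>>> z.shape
(7, 23, 37)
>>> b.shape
(23, 37)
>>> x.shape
(7, 17)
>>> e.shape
(2, 13)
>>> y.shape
(13, 2)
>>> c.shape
(7, 23, 2)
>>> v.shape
(2, 2)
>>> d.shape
(23, 7, 37)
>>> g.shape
(37, 23)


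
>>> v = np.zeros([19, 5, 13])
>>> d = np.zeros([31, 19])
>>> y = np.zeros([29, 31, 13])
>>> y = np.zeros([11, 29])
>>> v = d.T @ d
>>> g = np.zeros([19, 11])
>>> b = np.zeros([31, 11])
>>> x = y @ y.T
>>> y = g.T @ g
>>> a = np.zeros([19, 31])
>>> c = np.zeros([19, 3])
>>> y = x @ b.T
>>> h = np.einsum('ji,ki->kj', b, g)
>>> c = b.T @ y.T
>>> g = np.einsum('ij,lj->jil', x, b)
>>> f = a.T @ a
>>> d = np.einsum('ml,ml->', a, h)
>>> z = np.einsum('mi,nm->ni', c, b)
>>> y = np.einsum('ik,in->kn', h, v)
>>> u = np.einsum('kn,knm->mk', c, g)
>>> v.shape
(19, 19)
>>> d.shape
()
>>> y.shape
(31, 19)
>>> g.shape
(11, 11, 31)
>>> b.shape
(31, 11)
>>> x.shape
(11, 11)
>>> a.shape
(19, 31)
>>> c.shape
(11, 11)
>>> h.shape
(19, 31)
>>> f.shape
(31, 31)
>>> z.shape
(31, 11)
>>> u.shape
(31, 11)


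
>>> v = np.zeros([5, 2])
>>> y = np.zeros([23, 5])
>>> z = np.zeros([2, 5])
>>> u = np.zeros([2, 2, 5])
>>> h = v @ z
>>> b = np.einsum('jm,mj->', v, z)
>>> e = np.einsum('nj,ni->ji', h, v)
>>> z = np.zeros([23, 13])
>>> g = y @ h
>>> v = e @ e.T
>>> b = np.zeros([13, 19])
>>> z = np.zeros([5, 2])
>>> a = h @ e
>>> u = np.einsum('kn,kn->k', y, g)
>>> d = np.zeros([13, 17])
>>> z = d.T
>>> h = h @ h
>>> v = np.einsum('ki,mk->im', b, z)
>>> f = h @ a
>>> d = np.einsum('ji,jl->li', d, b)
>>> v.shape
(19, 17)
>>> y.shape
(23, 5)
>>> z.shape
(17, 13)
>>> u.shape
(23,)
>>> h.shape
(5, 5)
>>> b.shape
(13, 19)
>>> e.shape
(5, 2)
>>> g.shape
(23, 5)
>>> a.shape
(5, 2)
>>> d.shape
(19, 17)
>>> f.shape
(5, 2)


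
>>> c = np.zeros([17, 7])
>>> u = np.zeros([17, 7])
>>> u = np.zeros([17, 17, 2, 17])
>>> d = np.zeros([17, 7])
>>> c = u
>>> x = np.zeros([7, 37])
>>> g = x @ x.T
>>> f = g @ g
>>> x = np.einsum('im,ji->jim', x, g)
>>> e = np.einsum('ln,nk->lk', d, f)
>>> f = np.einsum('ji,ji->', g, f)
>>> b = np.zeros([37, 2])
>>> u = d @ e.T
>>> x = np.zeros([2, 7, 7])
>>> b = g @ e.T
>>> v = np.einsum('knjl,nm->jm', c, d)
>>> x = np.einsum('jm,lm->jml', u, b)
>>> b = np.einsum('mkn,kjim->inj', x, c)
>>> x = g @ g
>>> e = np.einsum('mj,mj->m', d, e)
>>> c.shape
(17, 17, 2, 17)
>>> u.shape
(17, 17)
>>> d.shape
(17, 7)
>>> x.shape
(7, 7)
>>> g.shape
(7, 7)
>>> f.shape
()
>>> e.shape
(17,)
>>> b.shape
(2, 7, 17)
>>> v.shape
(2, 7)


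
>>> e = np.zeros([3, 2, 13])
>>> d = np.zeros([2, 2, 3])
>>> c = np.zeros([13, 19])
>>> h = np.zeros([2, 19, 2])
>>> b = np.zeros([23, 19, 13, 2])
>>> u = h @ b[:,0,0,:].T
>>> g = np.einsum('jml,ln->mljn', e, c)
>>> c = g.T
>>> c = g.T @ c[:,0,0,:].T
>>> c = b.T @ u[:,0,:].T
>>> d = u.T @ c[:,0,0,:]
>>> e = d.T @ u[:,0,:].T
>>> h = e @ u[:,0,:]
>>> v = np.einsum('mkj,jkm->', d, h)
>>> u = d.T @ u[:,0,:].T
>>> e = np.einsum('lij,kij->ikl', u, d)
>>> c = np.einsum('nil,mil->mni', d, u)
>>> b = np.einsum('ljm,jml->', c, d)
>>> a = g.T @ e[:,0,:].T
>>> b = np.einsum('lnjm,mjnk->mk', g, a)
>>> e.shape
(19, 23, 2)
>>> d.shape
(23, 19, 2)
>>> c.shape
(2, 23, 19)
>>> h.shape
(2, 19, 23)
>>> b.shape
(19, 19)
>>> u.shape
(2, 19, 2)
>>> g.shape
(2, 13, 3, 19)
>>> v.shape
()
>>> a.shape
(19, 3, 13, 19)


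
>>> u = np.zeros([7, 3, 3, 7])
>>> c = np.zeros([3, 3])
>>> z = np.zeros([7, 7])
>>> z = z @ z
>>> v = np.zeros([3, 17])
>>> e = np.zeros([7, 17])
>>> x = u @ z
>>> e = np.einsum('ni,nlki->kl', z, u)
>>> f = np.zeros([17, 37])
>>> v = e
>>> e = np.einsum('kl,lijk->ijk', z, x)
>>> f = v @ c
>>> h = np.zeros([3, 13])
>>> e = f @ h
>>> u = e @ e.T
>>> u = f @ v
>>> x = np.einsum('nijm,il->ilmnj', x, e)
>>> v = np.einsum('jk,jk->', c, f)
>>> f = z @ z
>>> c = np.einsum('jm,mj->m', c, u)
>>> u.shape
(3, 3)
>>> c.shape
(3,)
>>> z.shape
(7, 7)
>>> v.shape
()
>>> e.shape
(3, 13)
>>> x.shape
(3, 13, 7, 7, 3)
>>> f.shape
(7, 7)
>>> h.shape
(3, 13)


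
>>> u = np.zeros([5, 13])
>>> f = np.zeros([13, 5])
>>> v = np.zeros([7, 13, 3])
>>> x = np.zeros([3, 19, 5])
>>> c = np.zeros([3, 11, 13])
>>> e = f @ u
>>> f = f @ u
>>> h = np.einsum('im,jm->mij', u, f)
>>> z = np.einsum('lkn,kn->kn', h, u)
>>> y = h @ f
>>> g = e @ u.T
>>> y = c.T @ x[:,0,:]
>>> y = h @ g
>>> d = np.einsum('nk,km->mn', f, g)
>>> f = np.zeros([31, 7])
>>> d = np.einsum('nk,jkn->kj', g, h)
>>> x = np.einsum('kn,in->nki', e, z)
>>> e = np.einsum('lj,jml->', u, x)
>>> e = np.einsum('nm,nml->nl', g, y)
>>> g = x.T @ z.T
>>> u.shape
(5, 13)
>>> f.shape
(31, 7)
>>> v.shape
(7, 13, 3)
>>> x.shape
(13, 13, 5)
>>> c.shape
(3, 11, 13)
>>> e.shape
(13, 5)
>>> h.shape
(13, 5, 13)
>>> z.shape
(5, 13)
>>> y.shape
(13, 5, 5)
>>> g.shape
(5, 13, 5)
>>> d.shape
(5, 13)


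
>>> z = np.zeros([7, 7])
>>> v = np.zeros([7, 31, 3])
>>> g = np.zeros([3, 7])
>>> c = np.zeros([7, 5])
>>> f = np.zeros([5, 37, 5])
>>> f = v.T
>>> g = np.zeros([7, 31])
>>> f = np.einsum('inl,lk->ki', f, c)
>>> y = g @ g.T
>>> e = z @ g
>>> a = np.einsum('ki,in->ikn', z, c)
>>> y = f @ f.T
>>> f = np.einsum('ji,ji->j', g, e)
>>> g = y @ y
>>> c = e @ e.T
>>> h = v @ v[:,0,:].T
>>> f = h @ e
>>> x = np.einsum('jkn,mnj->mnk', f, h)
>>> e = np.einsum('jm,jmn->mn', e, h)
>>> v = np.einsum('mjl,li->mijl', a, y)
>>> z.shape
(7, 7)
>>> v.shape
(7, 5, 7, 5)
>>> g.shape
(5, 5)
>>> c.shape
(7, 7)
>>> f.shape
(7, 31, 31)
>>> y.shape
(5, 5)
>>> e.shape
(31, 7)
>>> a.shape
(7, 7, 5)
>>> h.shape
(7, 31, 7)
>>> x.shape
(7, 31, 31)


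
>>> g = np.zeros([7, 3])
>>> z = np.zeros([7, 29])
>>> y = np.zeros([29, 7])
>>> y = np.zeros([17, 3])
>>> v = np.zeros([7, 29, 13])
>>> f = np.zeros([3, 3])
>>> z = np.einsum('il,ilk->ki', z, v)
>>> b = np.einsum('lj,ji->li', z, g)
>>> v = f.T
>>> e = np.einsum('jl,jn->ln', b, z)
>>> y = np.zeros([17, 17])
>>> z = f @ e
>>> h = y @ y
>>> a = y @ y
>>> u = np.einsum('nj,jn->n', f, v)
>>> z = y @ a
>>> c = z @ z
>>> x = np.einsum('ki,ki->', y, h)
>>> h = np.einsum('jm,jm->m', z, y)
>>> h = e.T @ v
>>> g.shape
(7, 3)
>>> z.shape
(17, 17)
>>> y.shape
(17, 17)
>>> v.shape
(3, 3)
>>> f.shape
(3, 3)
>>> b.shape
(13, 3)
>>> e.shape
(3, 7)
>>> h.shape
(7, 3)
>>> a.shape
(17, 17)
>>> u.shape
(3,)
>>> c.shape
(17, 17)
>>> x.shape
()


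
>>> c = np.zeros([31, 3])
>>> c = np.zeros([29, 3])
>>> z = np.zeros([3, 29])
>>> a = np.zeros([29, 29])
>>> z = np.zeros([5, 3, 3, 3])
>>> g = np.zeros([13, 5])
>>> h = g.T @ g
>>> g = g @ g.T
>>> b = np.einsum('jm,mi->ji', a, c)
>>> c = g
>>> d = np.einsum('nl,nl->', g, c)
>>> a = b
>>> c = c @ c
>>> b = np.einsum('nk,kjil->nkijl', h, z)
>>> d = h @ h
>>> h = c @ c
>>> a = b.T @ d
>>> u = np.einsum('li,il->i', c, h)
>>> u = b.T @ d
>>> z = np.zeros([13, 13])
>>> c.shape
(13, 13)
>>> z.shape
(13, 13)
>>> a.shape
(3, 3, 3, 5, 5)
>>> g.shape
(13, 13)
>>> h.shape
(13, 13)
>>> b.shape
(5, 5, 3, 3, 3)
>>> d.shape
(5, 5)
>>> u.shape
(3, 3, 3, 5, 5)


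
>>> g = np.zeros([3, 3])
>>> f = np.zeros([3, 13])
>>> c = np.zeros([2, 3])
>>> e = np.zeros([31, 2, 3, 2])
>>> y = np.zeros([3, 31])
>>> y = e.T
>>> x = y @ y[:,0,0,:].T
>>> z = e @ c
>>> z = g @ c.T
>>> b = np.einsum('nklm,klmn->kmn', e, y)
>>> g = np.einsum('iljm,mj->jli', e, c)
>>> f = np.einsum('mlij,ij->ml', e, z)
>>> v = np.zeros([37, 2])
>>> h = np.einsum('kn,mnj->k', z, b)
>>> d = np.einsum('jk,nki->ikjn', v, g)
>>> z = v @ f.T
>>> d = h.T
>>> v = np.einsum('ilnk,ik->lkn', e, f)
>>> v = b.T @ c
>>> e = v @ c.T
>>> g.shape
(3, 2, 31)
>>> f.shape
(31, 2)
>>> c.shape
(2, 3)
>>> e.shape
(31, 2, 2)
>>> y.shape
(2, 3, 2, 31)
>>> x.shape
(2, 3, 2, 2)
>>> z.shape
(37, 31)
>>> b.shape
(2, 2, 31)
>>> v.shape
(31, 2, 3)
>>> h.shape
(3,)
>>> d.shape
(3,)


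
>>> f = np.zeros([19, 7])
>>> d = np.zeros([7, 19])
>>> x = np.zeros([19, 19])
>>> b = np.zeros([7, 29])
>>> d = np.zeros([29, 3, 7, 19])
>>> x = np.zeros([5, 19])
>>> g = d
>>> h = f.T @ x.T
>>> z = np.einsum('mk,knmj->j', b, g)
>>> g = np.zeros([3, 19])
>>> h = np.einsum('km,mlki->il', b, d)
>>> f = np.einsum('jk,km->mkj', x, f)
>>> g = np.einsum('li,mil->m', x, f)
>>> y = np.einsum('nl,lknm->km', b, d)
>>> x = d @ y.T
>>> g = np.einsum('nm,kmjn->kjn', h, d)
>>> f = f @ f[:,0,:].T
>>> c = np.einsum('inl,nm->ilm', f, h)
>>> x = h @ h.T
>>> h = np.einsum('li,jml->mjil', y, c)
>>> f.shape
(7, 19, 7)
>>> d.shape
(29, 3, 7, 19)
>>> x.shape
(19, 19)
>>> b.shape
(7, 29)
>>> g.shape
(29, 7, 19)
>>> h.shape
(7, 7, 19, 3)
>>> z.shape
(19,)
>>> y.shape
(3, 19)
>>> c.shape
(7, 7, 3)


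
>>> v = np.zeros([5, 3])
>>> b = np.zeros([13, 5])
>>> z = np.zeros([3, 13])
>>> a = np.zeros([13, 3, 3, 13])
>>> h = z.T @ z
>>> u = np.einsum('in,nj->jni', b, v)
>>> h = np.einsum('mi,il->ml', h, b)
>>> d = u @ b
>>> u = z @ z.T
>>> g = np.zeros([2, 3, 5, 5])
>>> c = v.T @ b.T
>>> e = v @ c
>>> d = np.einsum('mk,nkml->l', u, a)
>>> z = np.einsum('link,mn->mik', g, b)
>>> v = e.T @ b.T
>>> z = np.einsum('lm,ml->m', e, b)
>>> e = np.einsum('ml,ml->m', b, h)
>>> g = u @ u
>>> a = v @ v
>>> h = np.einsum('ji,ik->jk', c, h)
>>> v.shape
(13, 13)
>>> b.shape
(13, 5)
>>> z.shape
(13,)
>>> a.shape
(13, 13)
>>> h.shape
(3, 5)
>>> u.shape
(3, 3)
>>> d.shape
(13,)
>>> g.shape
(3, 3)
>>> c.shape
(3, 13)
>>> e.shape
(13,)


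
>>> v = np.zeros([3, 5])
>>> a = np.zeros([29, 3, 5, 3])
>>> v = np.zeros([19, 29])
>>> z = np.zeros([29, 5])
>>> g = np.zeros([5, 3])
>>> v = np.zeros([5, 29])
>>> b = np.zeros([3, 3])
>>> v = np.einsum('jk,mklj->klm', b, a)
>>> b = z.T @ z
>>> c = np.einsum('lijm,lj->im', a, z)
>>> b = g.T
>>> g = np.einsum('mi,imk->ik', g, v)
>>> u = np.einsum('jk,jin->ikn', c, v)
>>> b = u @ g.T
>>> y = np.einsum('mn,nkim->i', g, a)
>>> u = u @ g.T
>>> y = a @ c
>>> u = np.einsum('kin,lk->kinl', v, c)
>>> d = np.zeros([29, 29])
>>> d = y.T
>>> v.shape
(3, 5, 29)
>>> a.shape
(29, 3, 5, 3)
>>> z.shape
(29, 5)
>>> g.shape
(3, 29)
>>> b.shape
(5, 3, 3)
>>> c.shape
(3, 3)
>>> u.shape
(3, 5, 29, 3)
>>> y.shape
(29, 3, 5, 3)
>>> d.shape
(3, 5, 3, 29)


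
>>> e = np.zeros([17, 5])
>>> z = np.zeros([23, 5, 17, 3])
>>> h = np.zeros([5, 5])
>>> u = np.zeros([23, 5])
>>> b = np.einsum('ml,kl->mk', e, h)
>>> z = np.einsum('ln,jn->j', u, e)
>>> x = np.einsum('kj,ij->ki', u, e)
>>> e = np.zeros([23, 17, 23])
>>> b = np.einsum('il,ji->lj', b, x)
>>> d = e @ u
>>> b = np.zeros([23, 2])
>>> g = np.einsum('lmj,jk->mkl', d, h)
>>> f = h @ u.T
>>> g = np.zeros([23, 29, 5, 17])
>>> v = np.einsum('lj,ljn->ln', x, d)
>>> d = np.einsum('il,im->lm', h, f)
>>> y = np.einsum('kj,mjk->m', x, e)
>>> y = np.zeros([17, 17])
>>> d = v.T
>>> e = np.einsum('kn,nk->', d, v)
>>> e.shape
()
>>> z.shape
(17,)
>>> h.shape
(5, 5)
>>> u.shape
(23, 5)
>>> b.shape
(23, 2)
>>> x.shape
(23, 17)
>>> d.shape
(5, 23)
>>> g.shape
(23, 29, 5, 17)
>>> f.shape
(5, 23)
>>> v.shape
(23, 5)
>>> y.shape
(17, 17)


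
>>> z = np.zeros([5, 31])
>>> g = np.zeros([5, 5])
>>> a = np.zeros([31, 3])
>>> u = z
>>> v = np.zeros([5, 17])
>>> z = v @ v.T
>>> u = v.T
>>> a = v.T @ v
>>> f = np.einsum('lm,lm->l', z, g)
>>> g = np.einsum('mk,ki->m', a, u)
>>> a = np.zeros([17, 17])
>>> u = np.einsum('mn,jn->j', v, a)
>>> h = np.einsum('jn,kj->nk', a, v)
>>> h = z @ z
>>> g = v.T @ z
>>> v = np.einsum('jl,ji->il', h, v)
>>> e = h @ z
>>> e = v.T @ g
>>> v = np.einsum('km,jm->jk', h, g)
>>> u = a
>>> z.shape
(5, 5)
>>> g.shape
(17, 5)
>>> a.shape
(17, 17)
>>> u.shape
(17, 17)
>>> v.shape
(17, 5)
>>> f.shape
(5,)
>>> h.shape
(5, 5)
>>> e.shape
(5, 5)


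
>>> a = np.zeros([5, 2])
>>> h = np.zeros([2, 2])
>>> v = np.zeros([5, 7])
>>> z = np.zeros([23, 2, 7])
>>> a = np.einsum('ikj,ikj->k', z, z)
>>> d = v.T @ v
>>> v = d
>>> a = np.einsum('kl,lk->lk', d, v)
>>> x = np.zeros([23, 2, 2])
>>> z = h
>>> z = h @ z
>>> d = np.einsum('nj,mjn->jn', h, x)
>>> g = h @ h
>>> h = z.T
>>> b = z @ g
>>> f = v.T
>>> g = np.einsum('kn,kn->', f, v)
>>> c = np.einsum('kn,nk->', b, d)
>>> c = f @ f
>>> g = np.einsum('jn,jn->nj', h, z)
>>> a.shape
(7, 7)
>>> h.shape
(2, 2)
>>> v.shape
(7, 7)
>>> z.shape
(2, 2)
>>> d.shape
(2, 2)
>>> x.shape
(23, 2, 2)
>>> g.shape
(2, 2)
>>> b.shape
(2, 2)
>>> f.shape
(7, 7)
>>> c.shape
(7, 7)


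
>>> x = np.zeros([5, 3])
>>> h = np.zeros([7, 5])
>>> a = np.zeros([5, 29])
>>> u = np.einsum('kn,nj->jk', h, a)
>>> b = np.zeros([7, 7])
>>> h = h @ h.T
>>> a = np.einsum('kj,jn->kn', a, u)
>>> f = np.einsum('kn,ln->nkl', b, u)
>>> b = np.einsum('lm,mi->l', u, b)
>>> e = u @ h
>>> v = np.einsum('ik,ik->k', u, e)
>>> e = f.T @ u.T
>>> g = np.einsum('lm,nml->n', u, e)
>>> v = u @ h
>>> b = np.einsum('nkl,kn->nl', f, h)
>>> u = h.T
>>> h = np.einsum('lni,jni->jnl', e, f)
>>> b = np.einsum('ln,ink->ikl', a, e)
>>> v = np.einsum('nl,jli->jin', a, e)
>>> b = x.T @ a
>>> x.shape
(5, 3)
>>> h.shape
(7, 7, 29)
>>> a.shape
(5, 7)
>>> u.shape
(7, 7)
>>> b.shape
(3, 7)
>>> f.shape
(7, 7, 29)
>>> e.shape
(29, 7, 29)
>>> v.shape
(29, 29, 5)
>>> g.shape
(29,)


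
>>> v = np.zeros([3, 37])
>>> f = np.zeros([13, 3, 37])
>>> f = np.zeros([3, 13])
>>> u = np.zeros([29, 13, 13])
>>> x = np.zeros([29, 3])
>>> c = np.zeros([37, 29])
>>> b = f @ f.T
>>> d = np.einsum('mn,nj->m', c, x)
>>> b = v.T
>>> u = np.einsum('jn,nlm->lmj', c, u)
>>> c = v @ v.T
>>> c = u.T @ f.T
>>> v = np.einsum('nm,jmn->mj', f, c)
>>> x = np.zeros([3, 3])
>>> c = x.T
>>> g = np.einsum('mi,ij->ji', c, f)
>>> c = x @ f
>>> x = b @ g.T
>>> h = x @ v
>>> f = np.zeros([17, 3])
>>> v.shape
(13, 37)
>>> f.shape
(17, 3)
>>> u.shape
(13, 13, 37)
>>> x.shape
(37, 13)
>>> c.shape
(3, 13)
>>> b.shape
(37, 3)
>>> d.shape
(37,)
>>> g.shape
(13, 3)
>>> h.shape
(37, 37)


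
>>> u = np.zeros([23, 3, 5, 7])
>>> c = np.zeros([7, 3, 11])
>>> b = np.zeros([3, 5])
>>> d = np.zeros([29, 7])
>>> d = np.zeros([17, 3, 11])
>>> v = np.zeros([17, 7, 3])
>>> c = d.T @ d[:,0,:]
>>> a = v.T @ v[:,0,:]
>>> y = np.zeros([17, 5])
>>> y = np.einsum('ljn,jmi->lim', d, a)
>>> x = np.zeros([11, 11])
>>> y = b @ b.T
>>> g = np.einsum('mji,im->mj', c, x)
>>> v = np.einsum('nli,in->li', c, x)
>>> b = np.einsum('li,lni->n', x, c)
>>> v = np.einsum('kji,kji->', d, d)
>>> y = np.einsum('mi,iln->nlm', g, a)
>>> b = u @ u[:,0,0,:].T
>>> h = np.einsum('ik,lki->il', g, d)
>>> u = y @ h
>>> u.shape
(3, 7, 17)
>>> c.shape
(11, 3, 11)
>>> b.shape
(23, 3, 5, 23)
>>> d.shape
(17, 3, 11)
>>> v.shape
()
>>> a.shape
(3, 7, 3)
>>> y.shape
(3, 7, 11)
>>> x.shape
(11, 11)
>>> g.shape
(11, 3)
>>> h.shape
(11, 17)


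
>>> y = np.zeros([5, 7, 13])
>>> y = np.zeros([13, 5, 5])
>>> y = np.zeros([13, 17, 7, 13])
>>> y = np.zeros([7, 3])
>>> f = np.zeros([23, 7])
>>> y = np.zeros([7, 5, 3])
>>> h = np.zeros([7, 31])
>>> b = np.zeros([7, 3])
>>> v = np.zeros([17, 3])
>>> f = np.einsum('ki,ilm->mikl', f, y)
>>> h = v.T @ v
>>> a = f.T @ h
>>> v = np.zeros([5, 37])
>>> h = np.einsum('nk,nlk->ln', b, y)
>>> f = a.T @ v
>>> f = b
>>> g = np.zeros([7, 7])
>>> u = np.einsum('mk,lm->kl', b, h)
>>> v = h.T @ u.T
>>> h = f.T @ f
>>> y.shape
(7, 5, 3)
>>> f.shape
(7, 3)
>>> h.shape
(3, 3)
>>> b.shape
(7, 3)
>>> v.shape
(7, 3)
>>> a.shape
(5, 23, 7, 3)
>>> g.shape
(7, 7)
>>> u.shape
(3, 5)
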